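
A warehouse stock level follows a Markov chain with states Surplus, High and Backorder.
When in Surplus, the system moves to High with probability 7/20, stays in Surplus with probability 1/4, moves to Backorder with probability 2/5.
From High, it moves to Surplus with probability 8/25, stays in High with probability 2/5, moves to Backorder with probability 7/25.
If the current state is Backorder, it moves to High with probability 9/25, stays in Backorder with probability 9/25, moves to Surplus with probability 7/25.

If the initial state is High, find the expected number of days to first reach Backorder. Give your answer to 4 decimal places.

Let t(s) be the expected number of days to first reach Backorder from state s, with t(Backorder) = 0. Conditioning on the first day:
t(Surplus) = 1 + 0.25·t(Surplus) + 0.35·t(High)
t(High) = 1 + 0.32·t(Surplus) + 0.4·t(High)
Solving: t(Surplus) = 2.8107, t(High) = 3.1657.
Expected days from High to Backorder: 3.1657.

3.1657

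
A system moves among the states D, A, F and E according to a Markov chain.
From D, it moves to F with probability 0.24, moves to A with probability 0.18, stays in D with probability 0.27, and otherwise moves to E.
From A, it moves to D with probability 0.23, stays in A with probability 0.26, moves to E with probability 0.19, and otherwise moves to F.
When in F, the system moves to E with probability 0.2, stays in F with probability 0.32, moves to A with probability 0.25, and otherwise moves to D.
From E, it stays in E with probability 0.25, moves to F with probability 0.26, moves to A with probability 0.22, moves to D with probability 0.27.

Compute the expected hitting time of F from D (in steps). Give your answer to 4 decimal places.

Let t(s) be the expected number of steps to first reach F from state s, with t(F) = 0. Conditioning on the first step:
t(D) = 1 + 0.27·t(D) + 0.18·t(A) + 0.31·t(E)
t(A) = 1 + 0.23·t(D) + 0.26·t(A) + 0.19·t(E)
t(E) = 1 + 0.27·t(D) + 0.22·t(A) + 0.25·t(E)
Solving: t(D) = 3.8173, t(A) = 3.4963, t(E) = 3.7331.
Expected steps from D to F: 3.8173.

3.8173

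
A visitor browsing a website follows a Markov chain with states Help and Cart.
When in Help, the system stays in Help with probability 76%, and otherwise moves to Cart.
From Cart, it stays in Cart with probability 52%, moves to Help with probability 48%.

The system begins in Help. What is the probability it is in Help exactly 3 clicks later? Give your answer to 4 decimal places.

Propagate the distribution vector 3 clicks from Help.
After 0 clicks: (1.0000, 0.0000)
After 1 click: (0.7600, 0.2400)
After 2 clicks: (0.6928, 0.3072)
After 3 clicks: (0.6740, 0.3260)
P(in Help after 3 clicks) = 0.6740

0.6740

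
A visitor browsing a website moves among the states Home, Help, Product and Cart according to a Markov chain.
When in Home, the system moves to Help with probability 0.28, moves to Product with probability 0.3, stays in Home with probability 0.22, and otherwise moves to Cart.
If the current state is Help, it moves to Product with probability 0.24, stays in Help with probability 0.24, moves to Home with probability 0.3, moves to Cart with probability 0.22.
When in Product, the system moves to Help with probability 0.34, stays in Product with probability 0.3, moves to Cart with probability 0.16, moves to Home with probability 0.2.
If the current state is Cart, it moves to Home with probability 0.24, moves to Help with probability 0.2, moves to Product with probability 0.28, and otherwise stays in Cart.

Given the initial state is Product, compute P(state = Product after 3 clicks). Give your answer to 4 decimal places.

0.2796

Propagate the distribution vector 3 clicks from Product.
After 0 clicks: (0.0000, 0.0000, 1.0000, 0.0000)
After 1 click: (0.2000, 0.3400, 0.3000, 0.1600)
After 2 clicks: (0.2444, 0.2716, 0.2764, 0.2076)
After 3 clicks: (0.2404, 0.2691, 0.2796, 0.2110)
P(in Product after 3 clicks) = 0.2796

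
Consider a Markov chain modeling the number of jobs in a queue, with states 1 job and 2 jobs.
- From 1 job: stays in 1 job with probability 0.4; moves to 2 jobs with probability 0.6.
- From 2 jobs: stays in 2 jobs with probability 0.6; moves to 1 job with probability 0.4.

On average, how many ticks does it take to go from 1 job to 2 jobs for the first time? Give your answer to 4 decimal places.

1.6667

Let t(s) be the expected number of ticks to first reach 2 jobs from state s, with t(2 jobs) = 0. Conditioning on the first tick:
t(1 job) = 1 + 0.4·t(1 job)
Solving: t(1 job) = 1.6667.
Expected ticks from 1 job to 2 jobs: 1.6667.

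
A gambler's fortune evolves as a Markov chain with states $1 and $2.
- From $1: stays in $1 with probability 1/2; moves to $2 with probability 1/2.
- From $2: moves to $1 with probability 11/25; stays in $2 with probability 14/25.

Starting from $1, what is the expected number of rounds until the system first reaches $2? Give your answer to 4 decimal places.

2.0000

Let t(s) be the expected number of rounds to first reach $2 from state s, with t($2) = 0. Conditioning on the first round:
t($1) = 1 + 0.5·t($1)
Solving: t($1) = 2.0000.
Expected rounds from $1 to $2: 2.0000.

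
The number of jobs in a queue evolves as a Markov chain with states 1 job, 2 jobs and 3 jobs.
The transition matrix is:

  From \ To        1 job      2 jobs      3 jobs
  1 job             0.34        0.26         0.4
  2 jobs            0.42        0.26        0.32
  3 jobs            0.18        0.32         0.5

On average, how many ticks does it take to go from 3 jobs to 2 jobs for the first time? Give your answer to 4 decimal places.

3.2558

Let t(s) be the expected number of ticks to first reach 2 jobs from state s, with t(2 jobs) = 0. Conditioning on the first tick:
t(1 job) = 1 + 0.34·t(1 job) + 0.4·t(3 jobs)
t(3 jobs) = 1 + 0.18·t(1 job) + 0.5·t(3 jobs)
Solving: t(1 job) = 3.4884, t(3 jobs) = 3.2558.
Expected ticks from 3 jobs to 2 jobs: 3.2558.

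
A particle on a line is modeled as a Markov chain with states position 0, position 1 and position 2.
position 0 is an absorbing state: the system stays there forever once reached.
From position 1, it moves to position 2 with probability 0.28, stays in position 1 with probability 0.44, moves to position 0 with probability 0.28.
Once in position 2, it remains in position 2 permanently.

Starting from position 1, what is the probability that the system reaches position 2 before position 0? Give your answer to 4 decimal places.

0.5000

Let h(s) be the probability of absorption at position 2 starting from transient state s. Then h(position 2) = 1 and h(position 0) = 0. By first-step analysis:
h(position 1) = 0.28·0 + 0.44·h(position 1) + 0.28·1
Solving: h(position 1) = 0.5000.
Starting from position 1, the probability is 0.5000.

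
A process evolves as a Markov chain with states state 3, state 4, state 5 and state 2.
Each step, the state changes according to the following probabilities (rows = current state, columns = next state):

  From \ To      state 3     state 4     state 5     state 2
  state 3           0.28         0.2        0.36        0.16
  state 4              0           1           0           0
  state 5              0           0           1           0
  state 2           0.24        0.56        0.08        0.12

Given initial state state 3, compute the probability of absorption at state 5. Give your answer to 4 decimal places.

0.5538

Let h(s) be the probability of absorption at state 5 starting from transient state s. Then h(state 5) = 1 and h(state 4) = 0. By first-step analysis:
h(state 3) = 0.28·h(state 3) + 0.2·0 + 0.36·1 + 0.16·h(state 2)
h(state 2) = 0.24·h(state 3) + 0.56·0 + 0.08·1 + 0.12·h(state 2)
Solving: h(state 3) = 0.5538, h(state 2) = 0.2419.
Starting from state 3, the probability is 0.5538.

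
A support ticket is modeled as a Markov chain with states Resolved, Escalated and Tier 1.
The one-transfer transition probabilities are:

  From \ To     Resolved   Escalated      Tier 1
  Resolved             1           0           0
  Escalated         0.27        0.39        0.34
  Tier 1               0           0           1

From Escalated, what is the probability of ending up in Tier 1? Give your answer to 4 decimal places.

Let h(s) be the probability of absorption at Tier 1 starting from transient state s. Then h(Tier 1) = 1 and h(Resolved) = 0. By first-step analysis:
h(Escalated) = 0.27·0 + 0.39·h(Escalated) + 0.34·1
Solving: h(Escalated) = 0.5574.
Starting from Escalated, the probability is 0.5574.

0.5574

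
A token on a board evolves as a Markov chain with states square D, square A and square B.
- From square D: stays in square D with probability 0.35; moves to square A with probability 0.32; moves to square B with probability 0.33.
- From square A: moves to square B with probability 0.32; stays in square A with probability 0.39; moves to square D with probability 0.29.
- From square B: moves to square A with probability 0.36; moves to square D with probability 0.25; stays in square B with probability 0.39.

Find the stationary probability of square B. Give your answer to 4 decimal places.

Let the stationary distribution be π with π = πP and π_1 + π_2 + π_3 = 1.
π_1 = 0.35·π_1 + 0.29·π_2 + 0.25·π_3
π_2 = 0.32·π_1 + 0.39·π_2 + 0.36·π_3
Solving with the normalization constraint gives π = (0.2937, 0.3590, 0.3472).
So the stationary probability of square B is 0.3472.

0.3472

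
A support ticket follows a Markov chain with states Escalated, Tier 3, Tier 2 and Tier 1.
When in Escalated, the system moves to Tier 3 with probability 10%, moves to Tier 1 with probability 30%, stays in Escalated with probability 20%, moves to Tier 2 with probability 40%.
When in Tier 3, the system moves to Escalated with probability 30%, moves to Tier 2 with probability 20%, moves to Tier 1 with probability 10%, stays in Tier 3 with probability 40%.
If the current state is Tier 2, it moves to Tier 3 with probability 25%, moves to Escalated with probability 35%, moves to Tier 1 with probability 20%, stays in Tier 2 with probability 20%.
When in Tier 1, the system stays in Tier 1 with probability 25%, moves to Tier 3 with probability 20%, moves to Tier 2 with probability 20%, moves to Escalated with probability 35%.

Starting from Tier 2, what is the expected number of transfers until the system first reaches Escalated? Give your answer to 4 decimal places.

Let t(s) be the expected number of transfers to first reach Escalated from state s, with t(Escalated) = 0. Conditioning on the first transfer:
t(Tier 3) = 1 + 0.4·t(Tier 3) + 0.2·t(Tier 2) + 0.1·t(Tier 1)
t(Tier 2) = 1 + 0.25·t(Tier 3) + 0.2·t(Tier 2) + 0.2·t(Tier 1)
t(Tier 1) = 1 + 0.2·t(Tier 3) + 0.2·t(Tier 2) + 0.25·t(Tier 1)
Solving: t(Tier 3) = 3.1540, t(Tier 2) = 2.9777, t(Tier 1) = 2.9685.
Expected transfers from Tier 2 to Escalated: 2.9777.

2.9777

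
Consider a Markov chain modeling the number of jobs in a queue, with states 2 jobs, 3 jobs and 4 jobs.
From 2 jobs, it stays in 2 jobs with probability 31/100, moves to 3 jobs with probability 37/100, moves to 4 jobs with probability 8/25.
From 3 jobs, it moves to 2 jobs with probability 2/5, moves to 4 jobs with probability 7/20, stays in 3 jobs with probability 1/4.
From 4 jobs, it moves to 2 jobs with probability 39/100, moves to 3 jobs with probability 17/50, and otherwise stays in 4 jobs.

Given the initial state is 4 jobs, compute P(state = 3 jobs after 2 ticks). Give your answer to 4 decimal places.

0.3211

Sum over the intermediate state after 1 tick:
P = P(4 jobs→2 jobs)·P(2 jobs→3 jobs) + P(4 jobs→3 jobs)·P(3 jobs→3 jobs) + P(4 jobs→4 jobs)·P(4 jobs→3 jobs)
  = 0.39×0.37 + 0.34×0.25 + 0.27×0.34
  = 0.1443 + 0.0850 + 0.0918 = 0.3211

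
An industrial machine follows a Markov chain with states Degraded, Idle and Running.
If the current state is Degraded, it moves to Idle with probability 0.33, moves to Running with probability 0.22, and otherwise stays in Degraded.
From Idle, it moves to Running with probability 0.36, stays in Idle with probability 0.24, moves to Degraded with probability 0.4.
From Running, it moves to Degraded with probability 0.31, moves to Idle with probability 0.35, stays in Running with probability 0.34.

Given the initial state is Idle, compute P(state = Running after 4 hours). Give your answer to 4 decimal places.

Propagate the distribution vector 4 hours from Idle.
After 0 hours: (0.0000, 1.0000, 0.0000)
After 1 hour: (0.4000, 0.2400, 0.3600)
After 2 hours: (0.3876, 0.3156, 0.2968)
After 3 hours: (0.3927, 0.3075, 0.2998)
After 4 hours: (0.3927, 0.3083, 0.2990)
P(in Running after 4 hours) = 0.2990

0.2990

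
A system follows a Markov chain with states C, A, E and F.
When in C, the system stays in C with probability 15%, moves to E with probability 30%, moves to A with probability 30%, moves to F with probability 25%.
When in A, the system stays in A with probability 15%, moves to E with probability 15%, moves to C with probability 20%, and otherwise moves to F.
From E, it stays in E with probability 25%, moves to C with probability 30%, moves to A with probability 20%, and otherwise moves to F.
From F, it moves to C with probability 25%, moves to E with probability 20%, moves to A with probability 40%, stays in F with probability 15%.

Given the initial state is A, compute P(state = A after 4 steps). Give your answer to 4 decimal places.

0.2704

Propagate the distribution vector 4 steps from A.
After 0 steps: (0.0000, 1.0000, 0.0000, 0.0000)
After 1 step: (0.2000, 0.1500, 0.1500, 0.5000)
After 2 steps: (0.2300, 0.3125, 0.2200, 0.2375)
After 3 steps: (0.2224, 0.2549, 0.2184, 0.3044)
After 4 steps: (0.2259, 0.2704, 0.2204, 0.2833)
P(in A after 4 steps) = 0.2704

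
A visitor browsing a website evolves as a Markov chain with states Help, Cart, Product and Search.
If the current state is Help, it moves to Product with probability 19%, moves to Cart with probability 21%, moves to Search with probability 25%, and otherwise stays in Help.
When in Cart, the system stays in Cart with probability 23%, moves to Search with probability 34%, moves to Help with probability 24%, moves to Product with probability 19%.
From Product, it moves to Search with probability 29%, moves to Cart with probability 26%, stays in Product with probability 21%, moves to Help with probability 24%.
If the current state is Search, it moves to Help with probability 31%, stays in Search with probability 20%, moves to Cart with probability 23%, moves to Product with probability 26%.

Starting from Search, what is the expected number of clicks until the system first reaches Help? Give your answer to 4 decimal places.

3.6077

Let t(s) be the expected number of clicks to first reach Help from state s, with t(Help) = 0. Conditioning on the first click:
t(Cart) = 1 + 0.23·t(Cart) + 0.19·t(Product) + 0.34·t(Search)
t(Product) = 1 + 0.26·t(Cart) + 0.21·t(Product) + 0.29·t(Search)
t(Search) = 1 + 0.23·t(Cart) + 0.26·t(Product) + 0.2·t(Search)
Solving: t(Cart) = 3.8429, t(Product) = 3.8549, t(Search) = 3.6077.
Expected clicks from Search to Help: 3.6077.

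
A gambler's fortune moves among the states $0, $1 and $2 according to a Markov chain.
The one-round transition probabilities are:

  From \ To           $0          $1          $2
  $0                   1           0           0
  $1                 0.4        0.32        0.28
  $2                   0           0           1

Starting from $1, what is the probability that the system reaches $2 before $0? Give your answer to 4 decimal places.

0.4118

Let h(s) be the probability of absorption at $2 starting from transient state s. Then h($2) = 1 and h($0) = 0. By first-step analysis:
h($1) = 0.4·0 + 0.32·h($1) + 0.28·1
Solving: h($1) = 0.4118.
Starting from $1, the probability is 0.4118.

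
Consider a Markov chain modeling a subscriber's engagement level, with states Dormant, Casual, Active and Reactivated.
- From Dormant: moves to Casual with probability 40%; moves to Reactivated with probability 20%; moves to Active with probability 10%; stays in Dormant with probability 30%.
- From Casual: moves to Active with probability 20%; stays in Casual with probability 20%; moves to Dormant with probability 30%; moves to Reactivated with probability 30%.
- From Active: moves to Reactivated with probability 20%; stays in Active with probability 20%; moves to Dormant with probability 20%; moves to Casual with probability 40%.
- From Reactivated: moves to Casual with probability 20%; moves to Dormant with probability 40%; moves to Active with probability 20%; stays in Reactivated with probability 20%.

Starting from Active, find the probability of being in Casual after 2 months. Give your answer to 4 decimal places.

0.2800

Propagate the distribution vector 2 months from Active.
After 0 months: (0.0000, 0.0000, 1.0000, 0.0000)
After 1 month: (0.2000, 0.4000, 0.2000, 0.2000)
After 2 months: (0.3000, 0.2800, 0.1800, 0.2400)
P(in Casual after 2 months) = 0.2800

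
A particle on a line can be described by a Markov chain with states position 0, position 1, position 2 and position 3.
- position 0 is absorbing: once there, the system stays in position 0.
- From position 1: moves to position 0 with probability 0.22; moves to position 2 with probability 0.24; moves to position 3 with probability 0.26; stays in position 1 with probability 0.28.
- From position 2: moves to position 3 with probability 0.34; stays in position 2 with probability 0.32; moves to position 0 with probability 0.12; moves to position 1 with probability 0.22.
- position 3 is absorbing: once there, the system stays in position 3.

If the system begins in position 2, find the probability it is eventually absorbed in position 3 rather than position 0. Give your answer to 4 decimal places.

Let h(s) be the probability of absorption at position 3 starting from transient state s. Then h(position 3) = 1 and h(position 0) = 0. By first-step analysis:
h(position 1) = 0.22·0 + 0.28·h(position 1) + 0.24·h(position 2) + 0.26·1
h(position 2) = 0.12·0 + 0.22·h(position 1) + 0.32·h(position 2) + 0.34·1
Solving: h(position 1) = 0.5916, h(position 2) = 0.6914.
Starting from position 2, the probability is 0.6914.

0.6914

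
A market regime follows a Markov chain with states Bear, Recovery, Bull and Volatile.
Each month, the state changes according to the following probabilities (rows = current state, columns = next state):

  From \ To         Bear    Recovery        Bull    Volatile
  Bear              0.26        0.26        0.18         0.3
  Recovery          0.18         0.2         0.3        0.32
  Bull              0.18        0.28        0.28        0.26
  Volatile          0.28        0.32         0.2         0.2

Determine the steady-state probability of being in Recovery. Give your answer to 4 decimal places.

Let the stationary distribution be π with π = πP and π_1 + π_2 + π_3 + π_4 = 1.
π_1 = 0.26·π_1 + 0.18·π_2 + 0.18·π_3 + 0.28·π_4
π_2 = 0.26·π_1 + 0.2·π_2 + 0.28·π_3 + 0.32·π_4
π_3 = 0.18·π_1 + 0.3·π_2 + 0.28·π_3 + 0.2·π_4
Solving with the normalization constraint gives π = (0.2249, 0.2650, 0.2413, 0.2688).
So the stationary probability of Recovery is 0.2650.

0.2650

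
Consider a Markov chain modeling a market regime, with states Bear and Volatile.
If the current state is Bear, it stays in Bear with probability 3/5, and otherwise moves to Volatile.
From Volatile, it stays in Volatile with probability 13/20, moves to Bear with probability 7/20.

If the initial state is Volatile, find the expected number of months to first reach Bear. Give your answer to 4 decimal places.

2.8571

Let t(s) be the expected number of months to first reach Bear from state s, with t(Bear) = 0. Conditioning on the first month:
t(Volatile) = 1 + 0.65·t(Volatile)
Solving: t(Volatile) = 2.8571.
Expected months from Volatile to Bear: 2.8571.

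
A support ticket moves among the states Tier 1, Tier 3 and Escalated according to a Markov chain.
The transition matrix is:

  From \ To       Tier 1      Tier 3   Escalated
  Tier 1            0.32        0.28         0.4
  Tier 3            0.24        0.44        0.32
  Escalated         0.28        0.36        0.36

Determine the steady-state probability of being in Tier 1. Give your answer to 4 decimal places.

0.2764

Let the stationary distribution be π with π = πP and π_1 + π_2 + π_3 = 1.
π_1 = 0.32·π_1 + 0.24·π_2 + 0.28·π_3
π_2 = 0.28·π_1 + 0.44·π_2 + 0.36·π_3
Solving with the normalization constraint gives π = (0.2764, 0.3673, 0.3564).
So the stationary probability of Tier 1 is 0.2764.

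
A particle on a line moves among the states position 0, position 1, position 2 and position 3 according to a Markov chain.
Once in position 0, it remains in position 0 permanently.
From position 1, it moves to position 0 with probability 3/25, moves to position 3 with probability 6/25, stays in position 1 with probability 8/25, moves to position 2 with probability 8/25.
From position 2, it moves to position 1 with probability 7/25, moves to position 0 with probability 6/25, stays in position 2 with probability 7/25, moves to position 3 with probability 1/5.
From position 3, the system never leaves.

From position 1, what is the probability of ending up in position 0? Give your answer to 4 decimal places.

Let h(s) be the probability of absorption at position 0 starting from transient state s. Then h(position 0) = 1 and h(position 3) = 0. By first-step analysis:
h(position 1) = 0.12·1 + 0.32·h(position 1) + 0.32·h(position 2) + 0.24·0
h(position 2) = 0.24·1 + 0.28·h(position 1) + 0.28·h(position 2) + 0.2·0
Solving: h(position 1) = 0.4080, h(position 2) = 0.4920.
Starting from position 1, the probability is 0.4080.

0.4080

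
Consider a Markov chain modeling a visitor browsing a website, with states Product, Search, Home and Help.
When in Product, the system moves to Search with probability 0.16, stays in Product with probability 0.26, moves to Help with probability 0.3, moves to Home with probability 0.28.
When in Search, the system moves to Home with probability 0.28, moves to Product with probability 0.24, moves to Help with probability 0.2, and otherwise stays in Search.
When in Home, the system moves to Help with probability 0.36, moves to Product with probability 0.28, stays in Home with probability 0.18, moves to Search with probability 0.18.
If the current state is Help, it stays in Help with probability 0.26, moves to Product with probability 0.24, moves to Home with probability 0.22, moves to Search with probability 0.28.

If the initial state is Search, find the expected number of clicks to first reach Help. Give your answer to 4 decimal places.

Let t(s) be the expected number of clicks to first reach Help from state s, with t(Help) = 0. Conditioning on the first click:
t(Product) = 1 + 0.26·t(Product) + 0.16·t(Search) + 0.28·t(Home)
t(Search) = 1 + 0.24·t(Product) + 0.28·t(Search) + 0.28·t(Home)
t(Home) = 1 + 0.28·t(Product) + 0.18·t(Search) + 0.18·t(Home)
Solving: t(Product) = 3.3725, t(Search) = 3.7558, t(Home) = 3.1956.
Expected clicks from Search to Help: 3.7558.

3.7558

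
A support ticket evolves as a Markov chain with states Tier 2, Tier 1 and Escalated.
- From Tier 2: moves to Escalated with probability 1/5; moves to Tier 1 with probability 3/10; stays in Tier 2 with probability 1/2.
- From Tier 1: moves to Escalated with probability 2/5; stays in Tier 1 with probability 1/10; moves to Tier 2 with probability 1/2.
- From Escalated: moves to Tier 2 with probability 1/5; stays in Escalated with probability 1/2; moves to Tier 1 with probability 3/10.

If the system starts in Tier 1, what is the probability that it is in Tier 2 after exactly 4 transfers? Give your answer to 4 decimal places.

Propagate the distribution vector 4 transfers from Tier 1.
After 0 transfers: (0.0000, 1.0000, 0.0000)
After 1 transfer: (0.5000, 0.1000, 0.4000)
After 2 transfers: (0.3800, 0.2800, 0.3400)
After 3 transfers: (0.3980, 0.2440, 0.3580)
After 4 transfers: (0.3926, 0.2512, 0.3562)
P(in Tier 2 after 4 transfers) = 0.3926

0.3926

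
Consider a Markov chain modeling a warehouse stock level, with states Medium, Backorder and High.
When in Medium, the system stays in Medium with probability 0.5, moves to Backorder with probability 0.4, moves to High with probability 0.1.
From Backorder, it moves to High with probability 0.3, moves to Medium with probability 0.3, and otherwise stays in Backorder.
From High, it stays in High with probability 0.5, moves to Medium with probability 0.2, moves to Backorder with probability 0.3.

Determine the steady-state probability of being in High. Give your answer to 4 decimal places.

0.2903

Let the stationary distribution be π with π = πP and π_1 + π_2 + π_3 = 1.
π_1 = 0.5·π_1 + 0.3·π_2 + 0.2·π_3
π_2 = 0.4·π_1 + 0.4·π_2 + 0.3·π_3
Solving with the normalization constraint gives π = (0.3387, 0.3710, 0.2903).
So the stationary probability of High is 0.2903.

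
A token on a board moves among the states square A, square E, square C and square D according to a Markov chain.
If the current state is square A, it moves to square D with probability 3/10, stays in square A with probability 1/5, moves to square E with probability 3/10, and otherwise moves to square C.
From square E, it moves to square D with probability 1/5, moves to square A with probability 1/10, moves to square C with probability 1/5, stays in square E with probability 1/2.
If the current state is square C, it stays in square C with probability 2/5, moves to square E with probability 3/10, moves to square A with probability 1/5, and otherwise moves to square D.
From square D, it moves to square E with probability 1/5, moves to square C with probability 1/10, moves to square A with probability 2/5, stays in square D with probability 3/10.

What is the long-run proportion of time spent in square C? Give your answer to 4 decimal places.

0.2224

Let the stationary distribution be π with π = πP and π_1 + π_2 + π_3 + π_4 = 1.
π_1 = 0.2·π_1 + 0.1·π_2 + 0.2·π_3 + 0.4·π_4
π_2 = 0.3·π_1 + 0.5·π_2 + 0.3·π_3 + 0.2·π_4
π_3 = 0.2·π_1 + 0.2·π_2 + 0.4·π_3 + 0.1·π_4
Solving with the normalization constraint gives π = (0.2094, 0.3474, 0.2224, 0.2208).
So the stationary probability of square C is 0.2224.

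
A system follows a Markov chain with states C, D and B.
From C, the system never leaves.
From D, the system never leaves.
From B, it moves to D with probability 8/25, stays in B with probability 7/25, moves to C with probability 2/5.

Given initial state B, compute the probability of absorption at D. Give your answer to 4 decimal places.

0.4444

Let h(s) be the probability of absorption at D starting from transient state s. Then h(D) = 1 and h(C) = 0. By first-step analysis:
h(B) = 0.4·0 + 0.32·1 + 0.28·h(B)
Solving: h(B) = 0.4444.
Starting from B, the probability is 0.4444.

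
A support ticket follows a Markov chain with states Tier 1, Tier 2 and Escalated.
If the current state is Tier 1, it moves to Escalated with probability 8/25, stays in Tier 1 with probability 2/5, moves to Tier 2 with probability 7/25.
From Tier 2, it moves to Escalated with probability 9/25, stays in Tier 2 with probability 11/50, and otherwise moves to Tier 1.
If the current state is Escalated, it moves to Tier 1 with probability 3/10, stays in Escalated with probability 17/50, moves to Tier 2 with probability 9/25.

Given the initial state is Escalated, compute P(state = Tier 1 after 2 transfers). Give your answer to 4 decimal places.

Sum over the intermediate state after 1 transfer:
P = P(Escalated→Tier 1)·P(Tier 1→Tier 1) + P(Escalated→Tier 2)·P(Tier 2→Tier 1) + P(Escalated→Escalated)·P(Escalated→Tier 1)
  = 0.3×0.4 + 0.36×0.42 + 0.34×0.3
  = 0.1200 + 0.1512 + 0.1020 = 0.3732

0.3732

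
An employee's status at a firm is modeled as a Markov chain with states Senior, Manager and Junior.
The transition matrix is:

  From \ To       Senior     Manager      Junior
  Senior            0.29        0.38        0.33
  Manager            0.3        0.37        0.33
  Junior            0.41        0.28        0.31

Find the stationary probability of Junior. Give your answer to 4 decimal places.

Let the stationary distribution be π with π = πP and π_1 + π_2 + π_3 = 1.
π_1 = 0.29·π_1 + 0.3·π_2 + 0.41·π_3
π_2 = 0.38·π_1 + 0.37·π_2 + 0.28·π_3
Solving with the normalization constraint gives π = (0.3323, 0.3442, 0.3235).
So the stationary probability of Junior is 0.3235.

0.3235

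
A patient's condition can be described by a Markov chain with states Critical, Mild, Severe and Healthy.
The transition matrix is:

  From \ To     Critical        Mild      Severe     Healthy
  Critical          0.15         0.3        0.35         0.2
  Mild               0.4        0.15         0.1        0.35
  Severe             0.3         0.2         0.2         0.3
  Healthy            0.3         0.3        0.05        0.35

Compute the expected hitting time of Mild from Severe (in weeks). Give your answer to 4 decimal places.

3.9228

Let t(s) be the expected number of weeks to first reach Mild from state s, with t(Mild) = 0. Conditioning on the first week:
t(Critical) = 1 + 0.15·t(Critical) + 0.35·t(Severe) + 0.2·t(Healthy)
t(Severe) = 1 + 0.3·t(Critical) + 0.2·t(Severe) + 0.3·t(Healthy)
t(Healthy) = 1 + 0.3·t(Critical) + 0.05·t(Severe) + 0.35·t(Healthy)
Solving: t(Critical) = 3.6176, t(Severe) = 3.9228, t(Healthy) = 3.5099.
Expected weeks from Severe to Mild: 3.9228.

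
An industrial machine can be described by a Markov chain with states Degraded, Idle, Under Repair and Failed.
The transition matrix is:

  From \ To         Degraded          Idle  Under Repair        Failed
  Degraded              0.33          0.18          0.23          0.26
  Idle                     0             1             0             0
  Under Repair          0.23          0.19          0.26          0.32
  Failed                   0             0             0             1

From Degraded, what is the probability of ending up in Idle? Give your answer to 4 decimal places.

Let h(s) be the probability of absorption at Idle starting from transient state s. Then h(Idle) = 1 and h(Failed) = 0. By first-step analysis:
h(Degraded) = 0.33·h(Degraded) + 0.18·1 + 0.23·h(Under Repair) + 0.26·0
h(Under Repair) = 0.23·h(Degraded) + 0.19·1 + 0.26·h(Under Repair) + 0.32·0
Solving: h(Degraded) = 0.3994, h(Under Repair) = 0.3809.
Starting from Degraded, the probability is 0.3994.

0.3994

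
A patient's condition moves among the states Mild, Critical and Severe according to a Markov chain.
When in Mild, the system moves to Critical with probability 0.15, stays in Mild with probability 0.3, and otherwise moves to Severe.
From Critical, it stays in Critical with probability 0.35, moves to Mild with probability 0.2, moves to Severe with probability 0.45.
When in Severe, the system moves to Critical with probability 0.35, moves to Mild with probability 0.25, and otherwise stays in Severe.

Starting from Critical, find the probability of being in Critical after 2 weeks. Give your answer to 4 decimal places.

Sum over the intermediate state after 1 week:
P = P(Critical→Mild)·P(Mild→Critical) + P(Critical→Critical)·P(Critical→Critical) + P(Critical→Severe)·P(Severe→Critical)
  = 0.2×0.15 + 0.35×0.35 + 0.45×0.35
  = 0.0300 + 0.1225 + 0.1575 = 0.3100

0.3100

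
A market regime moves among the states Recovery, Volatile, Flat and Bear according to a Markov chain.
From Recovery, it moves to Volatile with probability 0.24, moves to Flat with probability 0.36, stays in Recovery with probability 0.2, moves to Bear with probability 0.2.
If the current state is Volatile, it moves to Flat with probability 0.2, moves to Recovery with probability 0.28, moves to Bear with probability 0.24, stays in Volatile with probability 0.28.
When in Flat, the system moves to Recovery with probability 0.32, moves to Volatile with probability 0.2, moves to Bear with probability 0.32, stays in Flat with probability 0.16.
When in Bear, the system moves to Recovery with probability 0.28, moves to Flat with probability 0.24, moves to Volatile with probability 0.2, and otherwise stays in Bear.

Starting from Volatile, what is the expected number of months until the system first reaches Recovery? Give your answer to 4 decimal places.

3.4710

Let t(s) be the expected number of months to first reach Recovery from state s, with t(Recovery) = 0. Conditioning on the first month:
t(Volatile) = 1 + 0.28·t(Volatile) + 0.2·t(Flat) + 0.24·t(Bear)
t(Flat) = 1 + 0.2·t(Volatile) + 0.16·t(Flat) + 0.32·t(Bear)
t(Bear) = 1 + 0.2·t(Volatile) + 0.24·t(Flat) + 0.28·t(Bear)
Solving: t(Volatile) = 3.4710, t(Flat) = 3.3371, t(Bear) = 3.4654.
Expected months from Volatile to Recovery: 3.4710.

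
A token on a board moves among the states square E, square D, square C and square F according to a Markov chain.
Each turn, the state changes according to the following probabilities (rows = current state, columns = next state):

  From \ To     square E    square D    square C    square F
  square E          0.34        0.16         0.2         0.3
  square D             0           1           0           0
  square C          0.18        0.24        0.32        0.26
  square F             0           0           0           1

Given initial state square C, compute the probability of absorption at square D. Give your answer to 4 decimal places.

0.4535

Let h(s) be the probability of absorption at square D starting from transient state s. Then h(square D) = 1 and h(square F) = 0. By first-step analysis:
h(square E) = 0.34·h(square E) + 0.16·1 + 0.2·h(square C) + 0.3·0
h(square C) = 0.18·h(square E) + 0.24·1 + 0.32·h(square C) + 0.26·0
Solving: h(square E) = 0.3798, h(square C) = 0.4535.
Starting from square C, the probability is 0.4535.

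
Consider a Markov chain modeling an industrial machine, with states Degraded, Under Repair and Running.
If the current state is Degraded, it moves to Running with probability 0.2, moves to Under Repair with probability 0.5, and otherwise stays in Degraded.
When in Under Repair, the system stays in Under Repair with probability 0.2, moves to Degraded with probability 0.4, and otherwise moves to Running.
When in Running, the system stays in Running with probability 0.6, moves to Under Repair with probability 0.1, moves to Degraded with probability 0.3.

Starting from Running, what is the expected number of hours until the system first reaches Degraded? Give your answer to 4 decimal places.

3.2143

Let t(s) be the expected number of hours to first reach Degraded from state s, with t(Degraded) = 0. Conditioning on the first hour:
t(Under Repair) = 1 + 0.2·t(Under Repair) + 0.4·t(Running)
t(Running) = 1 + 0.1·t(Under Repair) + 0.6·t(Running)
Solving: t(Under Repair) = 2.8571, t(Running) = 3.2143.
Expected hours from Running to Degraded: 3.2143.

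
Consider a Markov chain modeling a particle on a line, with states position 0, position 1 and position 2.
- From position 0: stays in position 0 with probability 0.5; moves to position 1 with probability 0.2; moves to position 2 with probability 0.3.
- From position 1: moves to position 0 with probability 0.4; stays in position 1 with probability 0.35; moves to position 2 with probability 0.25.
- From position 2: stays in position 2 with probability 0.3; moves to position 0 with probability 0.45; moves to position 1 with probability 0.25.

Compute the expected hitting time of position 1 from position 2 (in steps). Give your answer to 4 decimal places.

4.4186

Let t(s) be the expected number of steps to first reach position 1 from state s, with t(position 1) = 0. Conditioning on the first step:
t(position 0) = 1 + 0.5·t(position 0) + 0.3·t(position 2)
t(position 2) = 1 + 0.45·t(position 0) + 0.3·t(position 2)
Solving: t(position 0) = 4.6512, t(position 2) = 4.4186.
Expected steps from position 2 to position 1: 4.4186.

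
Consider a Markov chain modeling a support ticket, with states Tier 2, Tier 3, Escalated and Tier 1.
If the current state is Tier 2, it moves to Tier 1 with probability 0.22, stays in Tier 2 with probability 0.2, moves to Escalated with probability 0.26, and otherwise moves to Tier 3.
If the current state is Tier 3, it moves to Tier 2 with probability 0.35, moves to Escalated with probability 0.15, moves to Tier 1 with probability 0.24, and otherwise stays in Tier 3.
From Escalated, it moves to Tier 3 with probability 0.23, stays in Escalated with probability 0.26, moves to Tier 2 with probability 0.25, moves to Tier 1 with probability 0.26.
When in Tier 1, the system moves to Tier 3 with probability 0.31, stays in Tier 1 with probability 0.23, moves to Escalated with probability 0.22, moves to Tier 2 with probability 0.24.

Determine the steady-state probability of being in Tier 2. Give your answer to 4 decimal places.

0.2626

Let the stationary distribution be π with π = πP and π_1 + π_2 + π_3 + π_4 = 1.
π_1 = 0.2·π_1 + 0.35·π_2 + 0.25·π_3 + 0.24·π_4
π_2 = 0.32·π_1 + 0.26·π_2 + 0.23·π_3 + 0.31·π_4
π_3 = 0.26·π_1 + 0.15·π_2 + 0.26·π_3 + 0.22·π_4
Solving with the normalization constraint gives π = (0.2626, 0.2810, 0.2196, 0.2368).
So the stationary probability of Tier 2 is 0.2626.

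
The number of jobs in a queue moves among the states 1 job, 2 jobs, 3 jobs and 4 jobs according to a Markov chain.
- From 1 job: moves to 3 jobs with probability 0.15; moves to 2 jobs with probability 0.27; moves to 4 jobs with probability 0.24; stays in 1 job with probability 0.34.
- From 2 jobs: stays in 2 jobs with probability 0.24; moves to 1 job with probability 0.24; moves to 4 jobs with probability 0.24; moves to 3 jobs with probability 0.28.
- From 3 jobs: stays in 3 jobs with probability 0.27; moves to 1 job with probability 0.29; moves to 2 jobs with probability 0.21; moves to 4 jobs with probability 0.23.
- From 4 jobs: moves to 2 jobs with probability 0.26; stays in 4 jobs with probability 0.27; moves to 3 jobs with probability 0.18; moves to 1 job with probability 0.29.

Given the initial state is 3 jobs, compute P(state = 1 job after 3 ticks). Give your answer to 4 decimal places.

0.2924

Propagate the distribution vector 3 ticks from 3 jobs.
After 0 ticks: (0.0000, 0.0000, 1.0000, 0.0000)
After 1 tick: (0.2900, 0.2100, 0.2700, 0.2300)
After 2 ticks: (0.2940, 0.2452, 0.2166, 0.2442)
After 3 ticks: (0.2924, 0.2472, 0.2152, 0.2452)
P(in 1 job after 3 ticks) = 0.2924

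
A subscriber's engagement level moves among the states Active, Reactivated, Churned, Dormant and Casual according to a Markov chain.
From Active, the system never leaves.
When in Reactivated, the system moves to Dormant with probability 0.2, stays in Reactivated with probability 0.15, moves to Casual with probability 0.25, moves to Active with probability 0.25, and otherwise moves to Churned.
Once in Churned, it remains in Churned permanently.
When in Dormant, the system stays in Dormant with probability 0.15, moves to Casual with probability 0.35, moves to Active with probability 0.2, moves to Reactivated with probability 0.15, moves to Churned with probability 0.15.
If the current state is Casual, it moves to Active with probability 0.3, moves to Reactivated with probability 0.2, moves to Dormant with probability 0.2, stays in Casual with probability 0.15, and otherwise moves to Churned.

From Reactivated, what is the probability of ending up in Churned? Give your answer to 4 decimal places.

0.3725

Let h(s) be the probability of absorption at Churned starting from transient state s. Then h(Churned) = 1 and h(Active) = 0. By first-step analysis:
h(Reactivated) = 0.25·0 + 0.15·h(Reactivated) + 0.15·1 + 0.2·h(Dormant) + 0.25·h(Casual)
h(Dormant) = 0.2·0 + 0.15·h(Reactivated) + 0.15·1 + 0.15·h(Dormant) + 0.35·h(Casual)
h(Casual) = 0.3·0 + 0.2·h(Reactivated) + 0.15·1 + 0.2·h(Dormant) + 0.15·h(Casual)
Solving: h(Reactivated) = 0.3725, h(Dormant) = 0.3886, h(Casual) = 0.3555.
Starting from Reactivated, the probability is 0.3725.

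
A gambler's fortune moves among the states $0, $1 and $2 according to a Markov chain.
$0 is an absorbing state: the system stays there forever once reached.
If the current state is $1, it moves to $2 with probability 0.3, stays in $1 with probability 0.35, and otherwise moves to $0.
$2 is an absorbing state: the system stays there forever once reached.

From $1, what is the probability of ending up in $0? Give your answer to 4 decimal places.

0.5385

Let h(s) be the probability of absorption at $0 starting from transient state s. Then h($0) = 1 and h($2) = 0. By first-step analysis:
h($1) = 0.35·1 + 0.35·h($1) + 0.3·0
Solving: h($1) = 0.5385.
Starting from $1, the probability is 0.5385.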